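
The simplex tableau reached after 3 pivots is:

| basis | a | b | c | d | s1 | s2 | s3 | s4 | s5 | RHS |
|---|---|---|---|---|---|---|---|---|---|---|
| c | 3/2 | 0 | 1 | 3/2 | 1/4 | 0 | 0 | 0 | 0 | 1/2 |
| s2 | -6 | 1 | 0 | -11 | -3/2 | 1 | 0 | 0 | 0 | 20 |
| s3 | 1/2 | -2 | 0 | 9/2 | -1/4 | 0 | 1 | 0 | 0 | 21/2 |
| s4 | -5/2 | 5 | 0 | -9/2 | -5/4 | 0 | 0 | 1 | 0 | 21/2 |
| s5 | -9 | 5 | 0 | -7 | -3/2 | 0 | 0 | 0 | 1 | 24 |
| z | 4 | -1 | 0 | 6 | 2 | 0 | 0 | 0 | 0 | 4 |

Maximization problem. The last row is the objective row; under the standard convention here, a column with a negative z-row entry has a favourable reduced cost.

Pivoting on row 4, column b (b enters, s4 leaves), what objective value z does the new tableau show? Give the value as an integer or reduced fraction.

61/10

Minimum ratio for b: (21/2)/5 = 21/10.
z changes by −(z-row coeff of b)·ratio = −(-1)·(21/10) = 21/10.
New z = 4 + (21/10) = 61/10.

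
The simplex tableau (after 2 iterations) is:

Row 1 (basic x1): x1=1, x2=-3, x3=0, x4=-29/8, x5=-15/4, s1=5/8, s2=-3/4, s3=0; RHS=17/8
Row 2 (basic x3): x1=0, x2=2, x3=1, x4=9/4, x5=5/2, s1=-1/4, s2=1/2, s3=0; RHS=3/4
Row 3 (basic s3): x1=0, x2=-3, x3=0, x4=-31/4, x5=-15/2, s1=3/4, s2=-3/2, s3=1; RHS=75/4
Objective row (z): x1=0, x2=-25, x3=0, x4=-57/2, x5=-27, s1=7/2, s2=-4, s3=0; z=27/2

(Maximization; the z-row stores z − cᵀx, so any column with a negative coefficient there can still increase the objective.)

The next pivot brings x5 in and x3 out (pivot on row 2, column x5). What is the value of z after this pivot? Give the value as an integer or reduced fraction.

Minimum ratio for x5: (3/4)/(5/2) = 3/10.
z changes by −(z-row coeff of x5)·ratio = −(-27)·(3/10) = 81/10.
New z = 27/2 + (81/10) = 108/5.

108/5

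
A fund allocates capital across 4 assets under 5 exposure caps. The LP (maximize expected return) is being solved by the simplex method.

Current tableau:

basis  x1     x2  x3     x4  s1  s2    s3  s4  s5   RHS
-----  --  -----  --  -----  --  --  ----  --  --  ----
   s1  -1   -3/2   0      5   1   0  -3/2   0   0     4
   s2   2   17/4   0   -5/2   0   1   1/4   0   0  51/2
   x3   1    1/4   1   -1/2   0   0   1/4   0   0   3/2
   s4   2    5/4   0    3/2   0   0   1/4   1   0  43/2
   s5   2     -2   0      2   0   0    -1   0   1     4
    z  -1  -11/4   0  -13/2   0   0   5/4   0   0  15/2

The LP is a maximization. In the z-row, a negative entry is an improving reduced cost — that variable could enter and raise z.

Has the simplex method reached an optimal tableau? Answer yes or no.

Column x1 has objective-row coefficient -1, which is negative; an improving pivot exists, so not yet optimal.

no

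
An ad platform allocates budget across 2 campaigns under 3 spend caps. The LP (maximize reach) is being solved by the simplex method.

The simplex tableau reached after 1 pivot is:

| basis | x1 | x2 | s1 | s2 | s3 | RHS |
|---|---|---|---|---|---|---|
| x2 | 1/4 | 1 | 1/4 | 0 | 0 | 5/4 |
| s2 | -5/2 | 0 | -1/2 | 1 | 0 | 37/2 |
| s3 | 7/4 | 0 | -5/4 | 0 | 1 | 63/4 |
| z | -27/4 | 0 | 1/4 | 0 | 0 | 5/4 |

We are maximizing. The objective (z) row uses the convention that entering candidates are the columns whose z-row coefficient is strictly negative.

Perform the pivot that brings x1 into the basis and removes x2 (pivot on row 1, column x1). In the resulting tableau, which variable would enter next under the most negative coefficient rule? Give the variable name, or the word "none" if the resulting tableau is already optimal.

none

Pivot element 1/4. New z-row = old z-row − (-27/4)·(row 1/(1/4)).
Updated z-row coefficients: x1: 0, x2: 27, s1: 7, s2: 0, s3: 0.
No coefficient is strictly negative; the tableau after this pivot is optimal.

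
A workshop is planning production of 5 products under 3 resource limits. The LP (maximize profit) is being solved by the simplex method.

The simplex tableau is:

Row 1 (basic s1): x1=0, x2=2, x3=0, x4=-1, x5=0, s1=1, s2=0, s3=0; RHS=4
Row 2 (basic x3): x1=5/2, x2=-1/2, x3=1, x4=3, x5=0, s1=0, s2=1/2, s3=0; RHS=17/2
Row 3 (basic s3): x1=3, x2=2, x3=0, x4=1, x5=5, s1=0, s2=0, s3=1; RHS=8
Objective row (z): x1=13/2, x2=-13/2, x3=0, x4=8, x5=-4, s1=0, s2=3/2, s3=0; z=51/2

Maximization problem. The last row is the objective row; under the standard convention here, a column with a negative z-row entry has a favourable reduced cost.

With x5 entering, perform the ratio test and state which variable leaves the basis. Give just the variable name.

Ratios: row 1 (s1): entry 0 ≤ 0, skip; row 2 (x3): entry 0 ≤ 0, skip; row 3 (s3): 8/5 = 8/5.
Minimum ratio 8/5 is in the s3 row, so s3 leaves.

s3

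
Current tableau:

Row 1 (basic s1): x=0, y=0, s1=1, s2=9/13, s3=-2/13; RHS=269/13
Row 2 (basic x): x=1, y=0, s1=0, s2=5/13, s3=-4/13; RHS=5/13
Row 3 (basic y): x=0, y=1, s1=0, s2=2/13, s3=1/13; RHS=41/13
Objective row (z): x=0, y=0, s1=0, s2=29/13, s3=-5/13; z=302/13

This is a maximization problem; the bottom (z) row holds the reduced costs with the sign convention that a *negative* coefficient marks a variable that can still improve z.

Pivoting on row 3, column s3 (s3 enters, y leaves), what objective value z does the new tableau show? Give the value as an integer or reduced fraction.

39

Minimum ratio for s3: (41/13)/(1/13) = 41.
z changes by −(z-row coeff of s3)·ratio = −(-5/13)·41 = 205/13.
New z = 302/13 + (205/13) = 39.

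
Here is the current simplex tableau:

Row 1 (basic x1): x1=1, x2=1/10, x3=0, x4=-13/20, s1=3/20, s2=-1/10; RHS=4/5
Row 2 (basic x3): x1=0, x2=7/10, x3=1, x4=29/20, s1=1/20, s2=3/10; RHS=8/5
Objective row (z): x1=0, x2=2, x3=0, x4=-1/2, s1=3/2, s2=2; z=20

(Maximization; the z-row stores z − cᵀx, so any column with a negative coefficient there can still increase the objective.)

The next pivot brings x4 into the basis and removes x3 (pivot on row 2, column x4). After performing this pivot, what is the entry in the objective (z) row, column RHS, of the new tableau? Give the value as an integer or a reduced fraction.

Pivot element is row 2, column x4: 29/20.
Normalize row 2: new (row 2, RHS) = (8/5)/(29/20) = 32/29.
z-row ← z-row − (-1/2)·(new row 2): 20 − (-1/2)·(32/29) = 596/29.

596/29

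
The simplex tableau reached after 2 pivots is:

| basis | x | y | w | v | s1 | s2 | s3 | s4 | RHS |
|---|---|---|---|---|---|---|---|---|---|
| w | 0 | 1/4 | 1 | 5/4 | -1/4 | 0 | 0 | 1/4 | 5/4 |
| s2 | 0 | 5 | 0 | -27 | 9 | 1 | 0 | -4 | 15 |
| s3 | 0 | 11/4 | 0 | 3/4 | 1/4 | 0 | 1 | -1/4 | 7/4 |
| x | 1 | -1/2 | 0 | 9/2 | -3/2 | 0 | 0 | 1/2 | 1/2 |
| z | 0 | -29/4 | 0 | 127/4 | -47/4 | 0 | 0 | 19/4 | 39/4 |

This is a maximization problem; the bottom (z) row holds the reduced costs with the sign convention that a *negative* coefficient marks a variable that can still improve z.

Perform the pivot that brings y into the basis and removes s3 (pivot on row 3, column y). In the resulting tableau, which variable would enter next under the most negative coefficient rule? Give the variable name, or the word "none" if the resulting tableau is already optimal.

Pivot element 11/4. New z-row = old z-row − (-29/4)·(row 3/(11/4)).
Updated z-row coefficients: x: 0, y: 0, w: 0, v: 371/11, s1: -122/11, s2: 0, s3: 29/11, s4: 45/11.
The most negative is -122/11 in column s1, so s1 would enter next.

s1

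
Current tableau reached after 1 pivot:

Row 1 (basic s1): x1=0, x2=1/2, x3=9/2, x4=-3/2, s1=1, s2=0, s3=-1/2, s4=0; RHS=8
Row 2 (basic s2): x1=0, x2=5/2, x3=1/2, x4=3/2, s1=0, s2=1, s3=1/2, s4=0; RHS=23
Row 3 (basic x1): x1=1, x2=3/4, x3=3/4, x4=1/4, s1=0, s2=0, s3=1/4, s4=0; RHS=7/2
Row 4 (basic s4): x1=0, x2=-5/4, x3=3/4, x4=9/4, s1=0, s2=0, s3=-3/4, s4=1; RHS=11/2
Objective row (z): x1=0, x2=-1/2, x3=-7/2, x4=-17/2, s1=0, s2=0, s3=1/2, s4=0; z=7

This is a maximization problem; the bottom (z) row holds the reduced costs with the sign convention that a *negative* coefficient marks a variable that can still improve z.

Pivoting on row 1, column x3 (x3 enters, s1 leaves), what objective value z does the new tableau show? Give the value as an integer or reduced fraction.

119/9

Minimum ratio for x3: 8/(9/2) = 16/9.
z changes by −(z-row coeff of x3)·ratio = −(-7/2)·(16/9) = 56/9.
New z = 7 + (56/9) = 119/9.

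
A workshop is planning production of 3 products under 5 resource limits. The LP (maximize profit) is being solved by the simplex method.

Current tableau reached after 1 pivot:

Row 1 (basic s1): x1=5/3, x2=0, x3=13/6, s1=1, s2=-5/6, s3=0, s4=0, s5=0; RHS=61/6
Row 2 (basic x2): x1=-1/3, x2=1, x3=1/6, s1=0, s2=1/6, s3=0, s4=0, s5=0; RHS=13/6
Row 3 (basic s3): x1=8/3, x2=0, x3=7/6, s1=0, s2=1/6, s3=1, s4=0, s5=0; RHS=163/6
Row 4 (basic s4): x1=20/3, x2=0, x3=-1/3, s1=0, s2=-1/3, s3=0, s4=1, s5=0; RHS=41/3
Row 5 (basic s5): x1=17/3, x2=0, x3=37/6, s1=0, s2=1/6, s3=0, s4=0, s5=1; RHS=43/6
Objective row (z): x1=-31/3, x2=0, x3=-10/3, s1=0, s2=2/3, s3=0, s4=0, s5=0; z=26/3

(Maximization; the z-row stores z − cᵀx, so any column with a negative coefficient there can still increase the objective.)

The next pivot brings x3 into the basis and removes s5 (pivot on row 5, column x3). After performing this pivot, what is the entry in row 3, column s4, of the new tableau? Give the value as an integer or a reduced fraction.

Pivot element is row 5, column x3: 37/6.
Normalize row 5: new (row 5, s4) = 0/(37/6) = 0.
row 3 ← row 3 − (7/6)·(new row 5): 0 − (7/6)·0 = 0.

0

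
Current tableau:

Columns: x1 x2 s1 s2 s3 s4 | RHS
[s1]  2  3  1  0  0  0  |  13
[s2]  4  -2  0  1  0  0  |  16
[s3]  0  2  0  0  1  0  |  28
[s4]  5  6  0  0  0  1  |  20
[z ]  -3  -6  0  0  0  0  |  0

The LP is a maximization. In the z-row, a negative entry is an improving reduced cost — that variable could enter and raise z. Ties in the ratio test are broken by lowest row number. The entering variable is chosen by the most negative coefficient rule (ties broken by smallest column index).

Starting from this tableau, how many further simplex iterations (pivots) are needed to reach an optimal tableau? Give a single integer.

pivot: x2 in, s4 out → z = 20
No improving column remains; optimal.

1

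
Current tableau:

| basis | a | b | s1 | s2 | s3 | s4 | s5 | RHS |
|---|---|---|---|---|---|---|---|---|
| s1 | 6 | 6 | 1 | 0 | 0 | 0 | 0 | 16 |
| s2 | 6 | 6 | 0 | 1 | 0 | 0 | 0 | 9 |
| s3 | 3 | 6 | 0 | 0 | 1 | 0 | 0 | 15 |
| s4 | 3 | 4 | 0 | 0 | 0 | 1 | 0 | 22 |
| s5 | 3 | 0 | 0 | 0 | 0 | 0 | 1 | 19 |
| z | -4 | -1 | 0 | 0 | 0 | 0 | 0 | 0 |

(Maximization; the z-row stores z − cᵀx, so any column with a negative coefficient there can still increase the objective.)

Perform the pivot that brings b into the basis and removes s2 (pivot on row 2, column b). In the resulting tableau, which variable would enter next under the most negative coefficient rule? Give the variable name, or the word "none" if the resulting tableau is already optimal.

a

Pivot element 6. New z-row = old z-row − (-1)·(row 2/6).
Updated z-row coefficients: a: -3, b: 0, s1: 0, s2: 1/6, s3: 0, s4: 0, s5: 0.
The most negative is -3 in column a, so a would enter next.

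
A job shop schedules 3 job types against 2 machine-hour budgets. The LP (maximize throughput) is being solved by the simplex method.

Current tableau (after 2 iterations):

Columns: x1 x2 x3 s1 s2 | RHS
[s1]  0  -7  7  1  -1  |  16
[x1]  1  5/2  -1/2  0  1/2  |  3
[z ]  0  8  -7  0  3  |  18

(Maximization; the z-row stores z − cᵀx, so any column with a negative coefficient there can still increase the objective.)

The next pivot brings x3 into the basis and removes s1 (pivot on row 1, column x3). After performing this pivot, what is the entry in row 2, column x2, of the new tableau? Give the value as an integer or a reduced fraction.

2

Pivot element is row 1, column x3: 7.
Normalize row 1: new (row 1, x2) = (-7)/7 = -1.
row 2 ← row 2 − (-1/2)·(new row 1): 5/2 − (-1/2)·(-1) = 2.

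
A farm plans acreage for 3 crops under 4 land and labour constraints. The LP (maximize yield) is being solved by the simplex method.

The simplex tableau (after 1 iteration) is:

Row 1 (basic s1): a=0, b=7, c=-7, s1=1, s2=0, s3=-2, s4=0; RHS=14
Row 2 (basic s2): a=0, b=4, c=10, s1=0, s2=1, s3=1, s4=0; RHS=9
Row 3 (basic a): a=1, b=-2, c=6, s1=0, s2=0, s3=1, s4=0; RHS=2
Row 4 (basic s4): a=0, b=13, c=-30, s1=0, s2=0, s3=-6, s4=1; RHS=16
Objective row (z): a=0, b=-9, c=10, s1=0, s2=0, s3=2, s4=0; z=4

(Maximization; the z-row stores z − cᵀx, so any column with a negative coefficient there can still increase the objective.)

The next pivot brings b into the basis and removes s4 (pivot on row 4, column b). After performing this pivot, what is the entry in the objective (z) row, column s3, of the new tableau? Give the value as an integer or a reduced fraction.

-28/13

Pivot element is row 4, column b: 13.
Normalize row 4: new (row 4, s3) = (-6)/13 = -6/13.
z-row ← z-row − (-9)·(new row 4): 2 − (-9)·(-6/13) = -28/13.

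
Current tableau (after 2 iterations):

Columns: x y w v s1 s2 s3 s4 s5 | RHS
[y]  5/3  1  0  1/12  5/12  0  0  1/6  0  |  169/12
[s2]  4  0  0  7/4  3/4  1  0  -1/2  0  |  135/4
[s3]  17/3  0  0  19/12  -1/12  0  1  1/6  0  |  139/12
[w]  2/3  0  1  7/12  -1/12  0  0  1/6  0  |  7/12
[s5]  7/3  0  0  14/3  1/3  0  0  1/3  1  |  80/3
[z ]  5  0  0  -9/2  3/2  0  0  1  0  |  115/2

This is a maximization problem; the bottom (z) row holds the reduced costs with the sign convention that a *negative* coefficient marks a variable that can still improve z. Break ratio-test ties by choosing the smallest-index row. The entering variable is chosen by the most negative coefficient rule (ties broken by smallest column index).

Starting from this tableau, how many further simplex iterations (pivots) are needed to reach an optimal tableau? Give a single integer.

pivot: v in, w out → z = 62
No improving column remains; optimal.

1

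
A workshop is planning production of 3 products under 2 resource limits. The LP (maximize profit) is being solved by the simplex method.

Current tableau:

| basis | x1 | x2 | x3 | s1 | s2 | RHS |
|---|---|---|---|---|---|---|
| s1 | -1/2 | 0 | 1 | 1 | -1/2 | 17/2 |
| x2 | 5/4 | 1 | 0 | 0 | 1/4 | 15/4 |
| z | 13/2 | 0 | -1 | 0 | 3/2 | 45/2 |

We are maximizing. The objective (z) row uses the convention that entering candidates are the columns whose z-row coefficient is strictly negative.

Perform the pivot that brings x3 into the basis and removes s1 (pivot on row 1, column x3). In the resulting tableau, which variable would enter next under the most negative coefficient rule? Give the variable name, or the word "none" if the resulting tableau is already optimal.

Pivot element 1. New z-row = old z-row − (-1)·(row 1/1).
Updated z-row coefficients: x1: 6, x2: 0, x3: 0, s1: 1, s2: 1.
No coefficient is strictly negative; the tableau after this pivot is optimal.

none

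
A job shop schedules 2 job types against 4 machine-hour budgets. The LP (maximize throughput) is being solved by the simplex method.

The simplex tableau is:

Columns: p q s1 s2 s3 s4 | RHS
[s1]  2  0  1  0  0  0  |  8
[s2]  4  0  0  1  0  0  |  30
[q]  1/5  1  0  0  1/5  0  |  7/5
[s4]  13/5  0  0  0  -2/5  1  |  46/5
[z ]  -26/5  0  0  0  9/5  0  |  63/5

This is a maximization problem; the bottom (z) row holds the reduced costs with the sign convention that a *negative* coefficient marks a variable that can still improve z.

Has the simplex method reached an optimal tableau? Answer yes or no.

no

Column p has objective-row coefficient -26/5, which is negative; an improving pivot exists, so not yet optimal.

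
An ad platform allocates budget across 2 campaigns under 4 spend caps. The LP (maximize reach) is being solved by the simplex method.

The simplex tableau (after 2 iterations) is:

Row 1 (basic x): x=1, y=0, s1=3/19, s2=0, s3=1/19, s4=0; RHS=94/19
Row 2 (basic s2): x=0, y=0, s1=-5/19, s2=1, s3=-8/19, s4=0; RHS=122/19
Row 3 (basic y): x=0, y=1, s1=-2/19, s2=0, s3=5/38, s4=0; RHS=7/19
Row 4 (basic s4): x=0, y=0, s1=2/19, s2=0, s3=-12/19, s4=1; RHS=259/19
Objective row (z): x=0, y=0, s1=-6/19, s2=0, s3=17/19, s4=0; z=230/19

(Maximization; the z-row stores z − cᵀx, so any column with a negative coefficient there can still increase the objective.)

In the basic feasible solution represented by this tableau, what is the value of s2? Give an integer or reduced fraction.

s2 is basic (row 2); its value is the RHS of that row: 122/19.

122/19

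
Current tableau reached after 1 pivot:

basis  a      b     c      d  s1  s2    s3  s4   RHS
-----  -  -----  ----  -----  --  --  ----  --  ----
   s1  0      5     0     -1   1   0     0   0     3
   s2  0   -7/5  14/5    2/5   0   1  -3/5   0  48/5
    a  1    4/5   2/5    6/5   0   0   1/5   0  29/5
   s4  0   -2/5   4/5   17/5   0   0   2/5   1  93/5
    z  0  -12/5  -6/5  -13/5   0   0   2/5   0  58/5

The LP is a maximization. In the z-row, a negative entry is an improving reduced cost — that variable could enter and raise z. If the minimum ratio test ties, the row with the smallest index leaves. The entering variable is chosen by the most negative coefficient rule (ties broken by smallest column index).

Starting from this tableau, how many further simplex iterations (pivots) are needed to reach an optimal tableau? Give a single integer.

3

pivot: d in, a out → z = 145/6
pivot: b in, s1 out → z = 853/34
pivot: c in, s2 out → z = 1229/47
No improving column remains; optimal.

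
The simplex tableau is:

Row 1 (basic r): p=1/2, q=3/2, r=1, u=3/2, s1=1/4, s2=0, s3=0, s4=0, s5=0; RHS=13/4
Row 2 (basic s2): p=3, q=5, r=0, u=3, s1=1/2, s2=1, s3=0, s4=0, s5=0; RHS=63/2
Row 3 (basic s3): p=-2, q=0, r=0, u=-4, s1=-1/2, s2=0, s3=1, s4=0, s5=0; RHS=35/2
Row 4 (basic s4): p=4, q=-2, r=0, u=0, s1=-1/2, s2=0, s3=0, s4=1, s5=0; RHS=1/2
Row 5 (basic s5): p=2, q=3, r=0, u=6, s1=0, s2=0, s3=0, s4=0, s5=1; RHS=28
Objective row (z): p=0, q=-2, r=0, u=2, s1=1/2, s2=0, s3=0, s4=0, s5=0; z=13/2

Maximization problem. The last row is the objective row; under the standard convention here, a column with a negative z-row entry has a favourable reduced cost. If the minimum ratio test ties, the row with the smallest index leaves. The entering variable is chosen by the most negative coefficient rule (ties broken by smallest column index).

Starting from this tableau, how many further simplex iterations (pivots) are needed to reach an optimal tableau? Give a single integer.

pivot: q in, r out → z = 65/6
No improving column remains; optimal.

1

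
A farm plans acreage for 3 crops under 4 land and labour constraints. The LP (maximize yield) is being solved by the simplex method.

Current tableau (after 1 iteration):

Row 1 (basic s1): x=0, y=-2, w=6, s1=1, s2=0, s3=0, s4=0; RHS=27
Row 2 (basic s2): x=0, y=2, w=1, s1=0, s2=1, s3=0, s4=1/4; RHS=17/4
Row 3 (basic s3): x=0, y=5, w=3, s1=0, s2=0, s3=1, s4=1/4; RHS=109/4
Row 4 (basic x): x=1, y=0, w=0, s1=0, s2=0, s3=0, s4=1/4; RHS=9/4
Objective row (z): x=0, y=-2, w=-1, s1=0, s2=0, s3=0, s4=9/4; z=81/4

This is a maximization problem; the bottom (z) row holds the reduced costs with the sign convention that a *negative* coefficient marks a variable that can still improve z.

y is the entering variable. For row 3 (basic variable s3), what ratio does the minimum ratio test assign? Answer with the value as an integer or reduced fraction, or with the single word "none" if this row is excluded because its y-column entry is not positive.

109/20

Ratio = RHS / (y entry) = (109/4) / 5 = 109/20.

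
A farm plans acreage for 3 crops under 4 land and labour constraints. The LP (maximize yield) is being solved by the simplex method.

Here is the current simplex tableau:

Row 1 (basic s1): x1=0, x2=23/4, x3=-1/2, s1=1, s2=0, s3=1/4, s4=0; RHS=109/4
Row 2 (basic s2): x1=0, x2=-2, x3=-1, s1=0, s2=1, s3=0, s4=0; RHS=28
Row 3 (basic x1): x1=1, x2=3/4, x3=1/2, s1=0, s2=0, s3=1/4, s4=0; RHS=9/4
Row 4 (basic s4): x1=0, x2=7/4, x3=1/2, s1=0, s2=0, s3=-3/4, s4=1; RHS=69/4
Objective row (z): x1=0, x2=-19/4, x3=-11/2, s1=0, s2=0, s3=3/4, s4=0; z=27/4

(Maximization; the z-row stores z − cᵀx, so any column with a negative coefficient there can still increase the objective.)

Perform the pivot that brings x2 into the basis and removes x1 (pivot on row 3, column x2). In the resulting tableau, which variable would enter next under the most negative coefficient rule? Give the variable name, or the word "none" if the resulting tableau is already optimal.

x3

Pivot element 3/4. New z-row = old z-row − (-19/4)·(row 3/(3/4)).
Updated z-row coefficients: x1: 19/3, x2: 0, x3: -7/3, s1: 0, s2: 0, s3: 7/3, s4: 0.
The most negative is -7/3 in column x3, so x3 would enter next.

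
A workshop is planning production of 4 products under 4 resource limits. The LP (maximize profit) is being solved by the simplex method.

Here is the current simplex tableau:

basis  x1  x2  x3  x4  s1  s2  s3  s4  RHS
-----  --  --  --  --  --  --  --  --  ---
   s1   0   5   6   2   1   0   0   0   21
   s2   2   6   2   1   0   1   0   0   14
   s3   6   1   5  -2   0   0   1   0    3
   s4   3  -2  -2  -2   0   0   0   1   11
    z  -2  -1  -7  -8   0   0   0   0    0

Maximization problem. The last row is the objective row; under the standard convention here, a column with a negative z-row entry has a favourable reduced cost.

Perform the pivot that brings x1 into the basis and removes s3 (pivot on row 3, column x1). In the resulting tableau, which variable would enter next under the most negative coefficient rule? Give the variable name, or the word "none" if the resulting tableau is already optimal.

x4

Pivot element 6. New z-row = old z-row − (-2)·(row 3/6).
Updated z-row coefficients: x1: 0, x2: -2/3, x3: -16/3, x4: -26/3, s1: 0, s2: 0, s3: 1/3, s4: 0.
The most negative is -26/3 in column x4, so x4 would enter next.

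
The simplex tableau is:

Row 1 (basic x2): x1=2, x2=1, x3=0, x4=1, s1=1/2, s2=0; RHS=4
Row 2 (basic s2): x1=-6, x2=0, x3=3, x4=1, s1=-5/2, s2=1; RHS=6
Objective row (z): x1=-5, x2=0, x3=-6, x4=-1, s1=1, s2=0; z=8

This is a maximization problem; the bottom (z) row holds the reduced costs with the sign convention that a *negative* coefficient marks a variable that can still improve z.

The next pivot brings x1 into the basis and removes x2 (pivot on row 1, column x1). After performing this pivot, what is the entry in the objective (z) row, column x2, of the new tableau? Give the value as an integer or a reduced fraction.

Pivot element is row 1, column x1: 2.
Normalize row 1: new (row 1, x2) = 1/2 = 1/2.
z-row ← z-row − (-5)·(new row 1): 0 − (-5)·(1/2) = 5/2.

5/2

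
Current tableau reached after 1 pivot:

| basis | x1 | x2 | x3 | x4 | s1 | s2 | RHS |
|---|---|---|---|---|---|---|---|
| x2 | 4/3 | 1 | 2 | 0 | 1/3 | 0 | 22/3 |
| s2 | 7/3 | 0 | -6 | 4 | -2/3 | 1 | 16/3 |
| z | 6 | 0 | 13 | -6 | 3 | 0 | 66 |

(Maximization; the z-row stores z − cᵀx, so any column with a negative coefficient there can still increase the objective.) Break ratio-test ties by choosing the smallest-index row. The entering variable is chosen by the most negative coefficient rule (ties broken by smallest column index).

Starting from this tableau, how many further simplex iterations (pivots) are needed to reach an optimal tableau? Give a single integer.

1

pivot: x4 in, s2 out → z = 74
No improving column remains; optimal.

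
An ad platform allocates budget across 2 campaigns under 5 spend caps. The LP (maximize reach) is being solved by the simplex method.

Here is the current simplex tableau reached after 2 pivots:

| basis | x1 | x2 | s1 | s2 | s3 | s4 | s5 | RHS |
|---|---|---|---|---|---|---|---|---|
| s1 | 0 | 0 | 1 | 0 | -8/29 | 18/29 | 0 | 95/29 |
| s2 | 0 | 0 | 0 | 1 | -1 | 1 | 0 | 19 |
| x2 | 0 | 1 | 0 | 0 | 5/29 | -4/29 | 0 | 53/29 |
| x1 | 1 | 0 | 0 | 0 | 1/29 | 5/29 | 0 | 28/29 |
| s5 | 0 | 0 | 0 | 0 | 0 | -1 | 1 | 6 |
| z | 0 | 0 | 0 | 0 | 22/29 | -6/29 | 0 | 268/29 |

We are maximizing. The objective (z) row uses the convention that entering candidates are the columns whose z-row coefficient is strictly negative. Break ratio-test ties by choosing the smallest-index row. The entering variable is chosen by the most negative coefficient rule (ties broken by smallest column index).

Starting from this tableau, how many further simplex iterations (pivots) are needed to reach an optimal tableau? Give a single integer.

pivot: s4 in, s1 out → z = 31/3
No improving column remains; optimal.

1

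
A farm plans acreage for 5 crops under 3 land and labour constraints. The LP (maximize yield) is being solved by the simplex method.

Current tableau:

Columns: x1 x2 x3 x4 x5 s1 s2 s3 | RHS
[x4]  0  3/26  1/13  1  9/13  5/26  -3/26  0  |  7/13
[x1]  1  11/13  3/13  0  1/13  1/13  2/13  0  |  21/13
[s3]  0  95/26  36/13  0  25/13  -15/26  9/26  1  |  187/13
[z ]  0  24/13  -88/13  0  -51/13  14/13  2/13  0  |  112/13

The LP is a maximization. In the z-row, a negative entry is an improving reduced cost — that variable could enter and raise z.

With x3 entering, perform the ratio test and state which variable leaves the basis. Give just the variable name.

s3

Ratios: row 1 (x4): (7/13)/(1/13) = 7; row 2 (x1): (21/13)/(3/13) = 7; row 3 (s3): (187/13)/(36/13) = 187/36.
Minimum ratio 187/36 is in the s3 row, so s3 leaves.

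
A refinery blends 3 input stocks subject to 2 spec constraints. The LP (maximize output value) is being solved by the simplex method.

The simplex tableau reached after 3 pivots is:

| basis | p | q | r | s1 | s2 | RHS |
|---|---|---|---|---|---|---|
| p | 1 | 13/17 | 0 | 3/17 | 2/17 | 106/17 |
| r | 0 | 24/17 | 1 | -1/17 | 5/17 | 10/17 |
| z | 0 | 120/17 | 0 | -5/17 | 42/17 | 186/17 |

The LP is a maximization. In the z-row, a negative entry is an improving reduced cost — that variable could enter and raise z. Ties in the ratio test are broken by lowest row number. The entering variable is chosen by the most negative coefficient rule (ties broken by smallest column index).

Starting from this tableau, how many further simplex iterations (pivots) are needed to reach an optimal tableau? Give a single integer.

pivot: s1 in, p out → z = 64/3
No improving column remains; optimal.

1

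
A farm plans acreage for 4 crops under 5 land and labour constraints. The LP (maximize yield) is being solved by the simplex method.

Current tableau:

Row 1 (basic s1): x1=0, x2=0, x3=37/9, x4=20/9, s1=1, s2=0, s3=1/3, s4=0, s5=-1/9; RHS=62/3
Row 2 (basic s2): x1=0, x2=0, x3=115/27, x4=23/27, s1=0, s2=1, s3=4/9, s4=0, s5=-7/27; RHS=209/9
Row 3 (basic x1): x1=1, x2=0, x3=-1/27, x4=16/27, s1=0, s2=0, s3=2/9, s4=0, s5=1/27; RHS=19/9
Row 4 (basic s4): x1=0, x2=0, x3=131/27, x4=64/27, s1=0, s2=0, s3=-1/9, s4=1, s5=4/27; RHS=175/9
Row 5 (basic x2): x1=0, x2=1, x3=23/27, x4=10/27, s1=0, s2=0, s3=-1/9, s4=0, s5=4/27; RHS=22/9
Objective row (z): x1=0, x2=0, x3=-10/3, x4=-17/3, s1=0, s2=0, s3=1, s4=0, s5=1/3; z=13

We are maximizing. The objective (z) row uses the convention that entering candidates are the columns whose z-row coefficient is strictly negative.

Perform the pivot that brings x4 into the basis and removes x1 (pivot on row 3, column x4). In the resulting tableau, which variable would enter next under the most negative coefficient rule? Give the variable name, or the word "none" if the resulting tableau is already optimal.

Pivot element 16/27. New z-row = old z-row − (-17/3)·(row 3/(16/27)).
Updated z-row coefficients: x1: 153/16, x2: 0, x3: -59/16, x4: 0, s1: 0, s2: 0, s3: 25/8, s4: 0, s5: 11/16.
The most negative is -59/16 in column x3, so x3 would enter next.

x3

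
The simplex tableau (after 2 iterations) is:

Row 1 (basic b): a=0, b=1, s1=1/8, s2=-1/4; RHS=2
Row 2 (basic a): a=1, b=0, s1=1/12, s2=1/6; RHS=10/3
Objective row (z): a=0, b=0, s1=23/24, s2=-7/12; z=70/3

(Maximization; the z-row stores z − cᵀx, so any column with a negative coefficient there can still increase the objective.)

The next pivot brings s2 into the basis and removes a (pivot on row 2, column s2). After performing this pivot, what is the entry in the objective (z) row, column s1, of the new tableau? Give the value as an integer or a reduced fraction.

Pivot element is row 2, column s2: 1/6.
Normalize row 2: new (row 2, s1) = (1/12)/(1/6) = 1/2.
z-row ← z-row − (-7/12)·(new row 2): 23/24 − (-7/12)·(1/2) = 5/4.

5/4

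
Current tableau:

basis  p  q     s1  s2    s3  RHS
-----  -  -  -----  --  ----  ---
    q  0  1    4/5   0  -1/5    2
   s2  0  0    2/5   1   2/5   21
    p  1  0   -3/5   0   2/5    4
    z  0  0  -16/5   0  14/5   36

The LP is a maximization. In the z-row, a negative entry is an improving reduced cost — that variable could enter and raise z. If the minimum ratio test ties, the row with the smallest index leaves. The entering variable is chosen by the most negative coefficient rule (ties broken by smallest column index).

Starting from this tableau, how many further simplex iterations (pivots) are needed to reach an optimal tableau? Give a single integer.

pivot: s1 in, q out → z = 44
No improving column remains; optimal.

1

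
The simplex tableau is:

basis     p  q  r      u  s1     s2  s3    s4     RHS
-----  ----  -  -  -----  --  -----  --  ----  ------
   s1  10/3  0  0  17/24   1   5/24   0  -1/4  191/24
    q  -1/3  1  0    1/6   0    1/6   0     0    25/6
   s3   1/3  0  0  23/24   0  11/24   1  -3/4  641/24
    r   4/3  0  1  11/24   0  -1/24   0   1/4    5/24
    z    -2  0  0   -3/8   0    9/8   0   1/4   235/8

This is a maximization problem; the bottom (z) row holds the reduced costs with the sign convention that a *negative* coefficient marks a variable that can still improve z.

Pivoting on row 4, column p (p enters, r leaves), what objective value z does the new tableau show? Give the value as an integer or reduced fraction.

475/16

Minimum ratio for p: (5/24)/(4/3) = 5/32.
z changes by −(z-row coeff of p)·ratio = −(-2)·(5/32) = 5/16.
New z = 235/8 + (5/16) = 475/16.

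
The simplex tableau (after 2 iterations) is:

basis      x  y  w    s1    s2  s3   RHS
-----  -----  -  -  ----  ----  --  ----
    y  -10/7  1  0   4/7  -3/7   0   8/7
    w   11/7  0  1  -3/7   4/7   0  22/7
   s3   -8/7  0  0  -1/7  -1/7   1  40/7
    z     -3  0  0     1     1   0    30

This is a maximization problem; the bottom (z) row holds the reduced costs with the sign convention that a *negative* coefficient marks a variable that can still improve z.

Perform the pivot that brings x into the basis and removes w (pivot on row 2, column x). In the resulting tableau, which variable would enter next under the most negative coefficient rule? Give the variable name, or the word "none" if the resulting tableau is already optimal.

none

Pivot element 11/7. New z-row = old z-row − (-3)·(row 2/(11/7)).
Updated z-row coefficients: x: 0, y: 0, w: 21/11, s1: 2/11, s2: 23/11, s3: 0.
No coefficient is strictly negative; the tableau after this pivot is optimal.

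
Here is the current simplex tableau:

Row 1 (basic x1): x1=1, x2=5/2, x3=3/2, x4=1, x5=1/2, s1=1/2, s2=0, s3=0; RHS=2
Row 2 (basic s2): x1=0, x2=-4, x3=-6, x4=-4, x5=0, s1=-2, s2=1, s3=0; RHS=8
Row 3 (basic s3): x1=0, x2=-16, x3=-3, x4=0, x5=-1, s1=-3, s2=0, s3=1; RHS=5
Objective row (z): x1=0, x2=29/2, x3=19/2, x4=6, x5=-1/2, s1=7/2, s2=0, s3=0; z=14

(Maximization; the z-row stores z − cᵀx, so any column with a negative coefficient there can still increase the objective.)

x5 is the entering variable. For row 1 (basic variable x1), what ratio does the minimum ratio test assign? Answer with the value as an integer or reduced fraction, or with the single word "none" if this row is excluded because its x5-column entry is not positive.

Ratio = RHS / (x5 entry) = 2 / (1/2) = 4.

4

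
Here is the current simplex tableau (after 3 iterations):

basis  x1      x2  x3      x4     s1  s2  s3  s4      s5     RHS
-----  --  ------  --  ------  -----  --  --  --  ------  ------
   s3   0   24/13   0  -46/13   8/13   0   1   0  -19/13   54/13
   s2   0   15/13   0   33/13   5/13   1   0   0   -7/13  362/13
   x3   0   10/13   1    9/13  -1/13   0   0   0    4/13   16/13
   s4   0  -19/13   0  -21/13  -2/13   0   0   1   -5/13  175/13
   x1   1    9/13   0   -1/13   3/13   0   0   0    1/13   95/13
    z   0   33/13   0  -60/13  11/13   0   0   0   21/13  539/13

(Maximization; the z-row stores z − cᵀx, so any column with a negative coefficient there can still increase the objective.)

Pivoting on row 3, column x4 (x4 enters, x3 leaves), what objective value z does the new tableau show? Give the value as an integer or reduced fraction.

Minimum ratio for x4: (16/13)/(9/13) = 16/9.
z changes by −(z-row coeff of x4)·ratio = −(-60/13)·(16/9) = 320/39.
New z = 539/13 + (320/39) = 149/3.

149/3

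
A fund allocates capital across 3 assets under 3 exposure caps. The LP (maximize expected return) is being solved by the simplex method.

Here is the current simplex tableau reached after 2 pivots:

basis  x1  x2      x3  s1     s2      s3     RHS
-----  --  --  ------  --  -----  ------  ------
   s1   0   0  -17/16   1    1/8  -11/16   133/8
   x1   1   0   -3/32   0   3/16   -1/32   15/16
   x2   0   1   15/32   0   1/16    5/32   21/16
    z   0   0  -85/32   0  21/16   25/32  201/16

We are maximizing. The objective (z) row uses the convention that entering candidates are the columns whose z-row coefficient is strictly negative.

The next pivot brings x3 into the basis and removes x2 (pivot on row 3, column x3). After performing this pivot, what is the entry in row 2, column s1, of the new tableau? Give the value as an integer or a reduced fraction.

Pivot element is row 3, column x3: 15/32.
Normalize row 3: new (row 3, s1) = 0/(15/32) = 0.
row 2 ← row 2 − (-3/32)·(new row 3): 0 − (-3/32)·0 = 0.

0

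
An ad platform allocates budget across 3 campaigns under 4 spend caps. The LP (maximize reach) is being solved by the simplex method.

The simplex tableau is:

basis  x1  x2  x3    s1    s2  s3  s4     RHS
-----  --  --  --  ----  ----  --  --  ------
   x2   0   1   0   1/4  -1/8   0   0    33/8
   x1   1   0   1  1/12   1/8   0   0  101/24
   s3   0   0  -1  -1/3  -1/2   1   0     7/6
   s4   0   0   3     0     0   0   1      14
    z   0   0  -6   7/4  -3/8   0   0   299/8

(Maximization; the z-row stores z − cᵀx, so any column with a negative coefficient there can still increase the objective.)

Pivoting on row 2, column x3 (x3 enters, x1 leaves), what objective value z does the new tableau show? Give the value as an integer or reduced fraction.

Minimum ratio for x3: (101/24)/1 = 101/24.
z changes by −(z-row coeff of x3)·ratio = −(-6)·(101/24) = 101/4.
New z = 299/8 + (101/4) = 501/8.

501/8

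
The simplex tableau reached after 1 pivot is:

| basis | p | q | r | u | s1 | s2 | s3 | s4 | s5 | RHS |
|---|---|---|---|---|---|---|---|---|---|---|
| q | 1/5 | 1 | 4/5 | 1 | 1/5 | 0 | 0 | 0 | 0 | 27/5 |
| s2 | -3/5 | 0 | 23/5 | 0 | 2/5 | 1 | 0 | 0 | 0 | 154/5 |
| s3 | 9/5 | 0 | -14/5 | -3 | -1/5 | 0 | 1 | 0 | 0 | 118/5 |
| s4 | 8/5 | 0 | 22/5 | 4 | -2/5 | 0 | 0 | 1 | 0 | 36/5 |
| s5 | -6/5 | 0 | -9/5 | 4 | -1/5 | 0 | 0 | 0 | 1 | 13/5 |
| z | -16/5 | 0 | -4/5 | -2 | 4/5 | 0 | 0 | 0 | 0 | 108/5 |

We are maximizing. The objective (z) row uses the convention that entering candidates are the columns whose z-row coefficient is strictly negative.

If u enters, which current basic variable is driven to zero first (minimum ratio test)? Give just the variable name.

Ratios: row 1 (q): (27/5)/1 = 27/5; row 2 (s2): entry 0 ≤ 0, skip; row 3 (s3): entry -3 ≤ 0, skip; row 4 (s4): (36/5)/4 = 9/5; row 5 (s5): (13/5)/4 = 13/20.
Minimum ratio 13/20 is in the s5 row, so s5 leaves.

s5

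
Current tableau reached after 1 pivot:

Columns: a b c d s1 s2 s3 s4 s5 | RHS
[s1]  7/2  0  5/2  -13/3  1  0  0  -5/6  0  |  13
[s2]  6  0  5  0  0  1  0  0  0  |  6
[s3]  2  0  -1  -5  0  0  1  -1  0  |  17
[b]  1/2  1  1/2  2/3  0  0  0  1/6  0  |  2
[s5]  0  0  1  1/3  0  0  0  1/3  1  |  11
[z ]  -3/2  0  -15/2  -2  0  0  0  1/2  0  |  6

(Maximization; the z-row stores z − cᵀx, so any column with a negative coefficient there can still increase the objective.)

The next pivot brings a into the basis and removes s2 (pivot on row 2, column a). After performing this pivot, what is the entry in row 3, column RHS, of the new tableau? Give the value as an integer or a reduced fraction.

Pivot element is row 2, column a: 6.
Normalize row 2: new (row 2, RHS) = 6/6 = 1.
row 3 ← row 3 − 2·(new row 2): 17 − 2·1 = 15.

15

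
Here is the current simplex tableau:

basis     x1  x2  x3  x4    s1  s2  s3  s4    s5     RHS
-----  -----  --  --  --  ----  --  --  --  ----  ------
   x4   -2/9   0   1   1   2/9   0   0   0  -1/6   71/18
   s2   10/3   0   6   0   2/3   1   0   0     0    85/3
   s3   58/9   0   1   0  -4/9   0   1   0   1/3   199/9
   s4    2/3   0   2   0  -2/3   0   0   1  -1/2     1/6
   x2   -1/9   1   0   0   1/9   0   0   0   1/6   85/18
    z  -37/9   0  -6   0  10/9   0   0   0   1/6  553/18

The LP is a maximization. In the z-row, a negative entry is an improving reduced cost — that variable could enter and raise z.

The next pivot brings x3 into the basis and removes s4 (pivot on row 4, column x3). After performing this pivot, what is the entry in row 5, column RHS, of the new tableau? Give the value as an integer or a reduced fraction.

85/18

Pivot element is row 4, column x3: 2.
Normalize row 4: new (row 4, RHS) = (1/6)/2 = 1/12.
row 5 ← row 5 − 0·(new row 4): 85/18 − 0·(1/12) = 85/18.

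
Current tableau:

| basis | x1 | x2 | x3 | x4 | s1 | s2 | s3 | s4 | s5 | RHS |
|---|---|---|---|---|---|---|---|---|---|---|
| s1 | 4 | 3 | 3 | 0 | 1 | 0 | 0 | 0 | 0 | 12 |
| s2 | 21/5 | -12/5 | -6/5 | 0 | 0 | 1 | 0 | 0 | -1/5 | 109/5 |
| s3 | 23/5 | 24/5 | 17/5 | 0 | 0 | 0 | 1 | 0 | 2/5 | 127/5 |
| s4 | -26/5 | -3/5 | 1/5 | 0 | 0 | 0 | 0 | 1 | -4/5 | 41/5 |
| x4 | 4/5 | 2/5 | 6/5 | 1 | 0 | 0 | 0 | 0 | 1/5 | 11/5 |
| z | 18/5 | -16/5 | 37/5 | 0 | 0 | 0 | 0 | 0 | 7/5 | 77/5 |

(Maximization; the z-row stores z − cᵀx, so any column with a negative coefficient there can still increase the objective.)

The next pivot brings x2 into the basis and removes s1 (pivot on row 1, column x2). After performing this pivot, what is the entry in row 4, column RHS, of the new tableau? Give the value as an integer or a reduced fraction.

53/5

Pivot element is row 1, column x2: 3.
Normalize row 1: new (row 1, RHS) = 12/3 = 4.
row 4 ← row 4 − (-3/5)·(new row 1): 41/5 − (-3/5)·4 = 53/5.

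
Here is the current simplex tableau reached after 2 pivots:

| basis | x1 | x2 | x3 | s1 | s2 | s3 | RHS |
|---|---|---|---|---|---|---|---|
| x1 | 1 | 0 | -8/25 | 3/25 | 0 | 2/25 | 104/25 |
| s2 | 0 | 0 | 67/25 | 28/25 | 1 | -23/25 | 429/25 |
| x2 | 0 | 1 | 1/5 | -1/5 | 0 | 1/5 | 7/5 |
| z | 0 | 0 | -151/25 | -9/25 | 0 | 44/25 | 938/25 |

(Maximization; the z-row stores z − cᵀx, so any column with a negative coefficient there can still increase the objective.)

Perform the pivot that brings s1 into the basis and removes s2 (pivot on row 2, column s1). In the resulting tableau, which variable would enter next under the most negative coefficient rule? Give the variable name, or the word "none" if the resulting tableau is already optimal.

Pivot element 28/25. New z-row = old z-row − (-9/25)·(row 2/(28/25)).
Updated z-row coefficients: x1: 0, x2: 0, x3: -145/28, s1: 0, s2: 9/28, s3: 41/28.
The most negative is -145/28 in column x3, so x3 would enter next.

x3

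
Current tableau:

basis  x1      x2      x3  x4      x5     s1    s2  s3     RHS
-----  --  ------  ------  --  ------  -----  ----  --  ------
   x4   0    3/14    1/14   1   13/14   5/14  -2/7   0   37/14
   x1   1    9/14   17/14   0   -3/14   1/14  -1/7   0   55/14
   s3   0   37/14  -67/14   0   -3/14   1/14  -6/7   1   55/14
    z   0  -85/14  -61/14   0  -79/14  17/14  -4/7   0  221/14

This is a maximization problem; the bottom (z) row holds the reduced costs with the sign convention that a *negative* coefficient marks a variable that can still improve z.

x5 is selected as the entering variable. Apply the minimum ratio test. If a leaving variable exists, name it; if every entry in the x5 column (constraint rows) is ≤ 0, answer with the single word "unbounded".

x4

Ratios: row 1 (x4): (37/14)/(13/14) = 37/13; row 2 (x1): entry -3/14 ≤ 0, skip; row 3 (s3): entry -3/14 ≤ 0, skip.
Minimum ratio is in the x4 row, so x4 leaves.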